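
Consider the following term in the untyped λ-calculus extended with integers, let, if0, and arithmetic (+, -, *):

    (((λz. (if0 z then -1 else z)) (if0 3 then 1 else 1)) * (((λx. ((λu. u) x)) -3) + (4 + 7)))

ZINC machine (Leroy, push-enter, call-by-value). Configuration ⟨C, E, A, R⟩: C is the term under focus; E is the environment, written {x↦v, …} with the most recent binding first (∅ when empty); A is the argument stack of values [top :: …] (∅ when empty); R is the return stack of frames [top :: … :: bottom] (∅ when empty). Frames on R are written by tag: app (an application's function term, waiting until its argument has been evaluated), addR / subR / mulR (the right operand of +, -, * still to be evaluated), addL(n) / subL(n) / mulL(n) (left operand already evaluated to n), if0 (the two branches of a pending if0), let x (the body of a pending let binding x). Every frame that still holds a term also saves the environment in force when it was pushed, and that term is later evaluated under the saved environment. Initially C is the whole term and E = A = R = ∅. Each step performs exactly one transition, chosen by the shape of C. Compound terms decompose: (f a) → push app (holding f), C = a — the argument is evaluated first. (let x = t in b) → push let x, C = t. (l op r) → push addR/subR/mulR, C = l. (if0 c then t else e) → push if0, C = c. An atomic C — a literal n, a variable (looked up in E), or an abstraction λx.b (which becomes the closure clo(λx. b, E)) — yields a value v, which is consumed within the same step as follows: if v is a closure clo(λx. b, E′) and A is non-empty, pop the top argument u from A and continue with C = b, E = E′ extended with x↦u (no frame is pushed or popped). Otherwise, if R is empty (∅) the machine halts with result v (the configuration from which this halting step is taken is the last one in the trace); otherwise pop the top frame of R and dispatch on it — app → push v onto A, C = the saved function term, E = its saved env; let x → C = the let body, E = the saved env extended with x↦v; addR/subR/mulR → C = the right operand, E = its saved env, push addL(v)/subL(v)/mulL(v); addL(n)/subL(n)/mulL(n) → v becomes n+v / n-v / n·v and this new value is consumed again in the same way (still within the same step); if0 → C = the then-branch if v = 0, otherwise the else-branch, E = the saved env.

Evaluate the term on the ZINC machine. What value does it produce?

Answer: 8

Derivation:
[0] ⟨C=(((λz. (if0 z then -1 else z)) (if0 3 then 1 else 1)) * (((λx. ((λu. u) x)) -3) + (4 + 7))); E=∅; A=∅; R=∅⟩
[1] ⟨C=((λz. (if0 z then -1 else z)) (if0 3 then 1 else 1)); E=∅; A=∅; R=[mulR]⟩
[2] ⟨C=(if0 3 then 1 else 1); E=∅; A=∅; R=[app :: mulR]⟩
[3] ⟨C=3; E=∅; A=∅; R=[if0 :: app :: mulR]⟩
[4] ⟨C=1; E=∅; A=∅; R=[app :: mulR]⟩
[5] ⟨C=(λz. (if0 z then -1 else z)); E=∅; A=[1]; R=[mulR]⟩
[6] ⟨C=(if0 z then -1 else z); E={z↦1}; A=∅; R=[mulR]⟩
[7] ⟨C=z; E={z↦1}; A=∅; R=[if0 :: mulR]⟩
[8] ⟨C=z; E={z↦1}; A=∅; R=[mulR]⟩
[9] ⟨C=(((λx. ((λu. u) x)) -3) + (4 + 7)); E=∅; A=∅; R=[mulL(1)]⟩
[10] ⟨C=((λx. ((λu. u) x)) -3); E=∅; A=∅; R=[addR :: mulL(1)]⟩
[11] ⟨C=-3; E=∅; A=∅; R=[app :: addR :: mulL(1)]⟩
[12] ⟨C=(λx. ((λu. u) x)); E=∅; A=[-3]; R=[addR :: mulL(1)]⟩
[13] ⟨C=((λu. u) x); E={x↦-3}; A=∅; R=[addR :: mulL(1)]⟩
[14] ⟨C=x; E={x↦-3}; A=∅; R=[app :: addR :: mulL(1)]⟩
[15] ⟨C=(λu. u); E={x↦-3}; A=[-3]; R=[addR :: mulL(1)]⟩
[16] ⟨C=u; E={u↦-3, x↦-3}; A=∅; R=[addR :: mulL(1)]⟩
[17] ⟨C=(4 + 7); E=∅; A=∅; R=[addL(-3) :: mulL(1)]⟩
[18] ⟨C=4; E=∅; A=∅; R=[addR :: addL(-3) :: mulL(1)]⟩
[19] ⟨C=7; E=∅; A=∅; R=[addL(4) :: addL(-3) :: mulL(1)]⟩
→ final value 8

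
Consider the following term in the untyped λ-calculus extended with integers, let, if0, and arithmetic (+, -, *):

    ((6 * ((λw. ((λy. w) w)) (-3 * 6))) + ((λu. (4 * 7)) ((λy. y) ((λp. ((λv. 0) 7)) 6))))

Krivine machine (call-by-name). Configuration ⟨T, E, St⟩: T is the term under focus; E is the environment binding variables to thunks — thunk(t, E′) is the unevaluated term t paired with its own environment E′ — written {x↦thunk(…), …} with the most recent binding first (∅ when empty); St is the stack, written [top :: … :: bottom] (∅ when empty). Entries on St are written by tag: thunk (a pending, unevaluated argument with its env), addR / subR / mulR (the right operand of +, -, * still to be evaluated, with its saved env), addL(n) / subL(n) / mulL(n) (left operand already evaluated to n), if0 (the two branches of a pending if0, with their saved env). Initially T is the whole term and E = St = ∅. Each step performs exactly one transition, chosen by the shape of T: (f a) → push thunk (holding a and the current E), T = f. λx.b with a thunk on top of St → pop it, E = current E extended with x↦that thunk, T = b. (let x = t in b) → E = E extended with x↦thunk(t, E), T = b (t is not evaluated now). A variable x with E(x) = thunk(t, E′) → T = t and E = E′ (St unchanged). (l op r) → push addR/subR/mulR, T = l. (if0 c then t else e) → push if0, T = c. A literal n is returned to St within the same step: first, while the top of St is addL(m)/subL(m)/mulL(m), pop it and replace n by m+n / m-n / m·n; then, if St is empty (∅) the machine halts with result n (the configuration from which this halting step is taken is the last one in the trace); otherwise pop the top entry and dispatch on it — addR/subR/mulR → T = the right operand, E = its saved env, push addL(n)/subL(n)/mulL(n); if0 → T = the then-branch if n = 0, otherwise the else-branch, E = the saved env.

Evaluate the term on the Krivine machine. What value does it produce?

0. <T=((6 * ((λw. ((λy. w) w)) (-3 * 6))) + ((λu. (4 * 7)) ((λy. y) ((λp. ((λv. 0) 7)) 6)))), E=∅, St=∅>
1. <T=(6 * ((λw. ((λy. w) w)) (-3 * 6))), E=∅, St=[addR]>
2. <T=6, E=∅, St=[mulR :: addR]>
3. <T=((λw. ((λy. w) w)) (-3 * 6)), E=∅, St=[mulL(6) :: addR]>
4. <T=(λw. ((λy. w) w)), E=∅, St=[thunk :: mulL(6) :: addR]>
5. <T=((λy. w) w), E={w↦thunk((-3 * 6), ∅)}, St=[mulL(6) :: addR]>
6. <T=(λy. w), E={w↦thunk((-3 * 6), ∅)}, St=[thunk :: mulL(6) :: addR]>
7. <T=w, E={y↦thunk(w, {w↦thunk((-3 * 6), ∅)}), w↦thunk((-3 * 6), ∅)}, St=[mulL(6) :: addR]>
8. <T=(-3 * 6), E=∅, St=[mulL(6) :: addR]>
9. <T=-3, E=∅, St=[mulR :: mulL(6) :: addR]>
10. <T=6, E=∅, St=[mulL(-3) :: mulL(6) :: addR]>
11. <T=((λu. (4 * 7)) ((λy. y) ((λp. ((λv. 0) 7)) 6))), E=∅, St=[addL(-108)]>
12. <T=(λu. (4 * 7)), E=∅, St=[thunk :: addL(-108)]>
13. <T=(4 * 7), E={u↦thunk(((λy. y) ((λp. ((λv. 0) 7)) 6)), ∅)}, St=[addL(-108)]>
14. <T=4, E={u↦thunk(((λy. y) ((λp. ((λv. 0) 7)) 6)), ∅)}, St=[mulR :: addL(-108)]>
15. <T=7, E={u↦thunk(((λy. y) ((λp. ((λv. 0) 7)) 6)), ∅)}, St=[mulL(4) :: addL(-108)]>
→ final value -80

Answer: -80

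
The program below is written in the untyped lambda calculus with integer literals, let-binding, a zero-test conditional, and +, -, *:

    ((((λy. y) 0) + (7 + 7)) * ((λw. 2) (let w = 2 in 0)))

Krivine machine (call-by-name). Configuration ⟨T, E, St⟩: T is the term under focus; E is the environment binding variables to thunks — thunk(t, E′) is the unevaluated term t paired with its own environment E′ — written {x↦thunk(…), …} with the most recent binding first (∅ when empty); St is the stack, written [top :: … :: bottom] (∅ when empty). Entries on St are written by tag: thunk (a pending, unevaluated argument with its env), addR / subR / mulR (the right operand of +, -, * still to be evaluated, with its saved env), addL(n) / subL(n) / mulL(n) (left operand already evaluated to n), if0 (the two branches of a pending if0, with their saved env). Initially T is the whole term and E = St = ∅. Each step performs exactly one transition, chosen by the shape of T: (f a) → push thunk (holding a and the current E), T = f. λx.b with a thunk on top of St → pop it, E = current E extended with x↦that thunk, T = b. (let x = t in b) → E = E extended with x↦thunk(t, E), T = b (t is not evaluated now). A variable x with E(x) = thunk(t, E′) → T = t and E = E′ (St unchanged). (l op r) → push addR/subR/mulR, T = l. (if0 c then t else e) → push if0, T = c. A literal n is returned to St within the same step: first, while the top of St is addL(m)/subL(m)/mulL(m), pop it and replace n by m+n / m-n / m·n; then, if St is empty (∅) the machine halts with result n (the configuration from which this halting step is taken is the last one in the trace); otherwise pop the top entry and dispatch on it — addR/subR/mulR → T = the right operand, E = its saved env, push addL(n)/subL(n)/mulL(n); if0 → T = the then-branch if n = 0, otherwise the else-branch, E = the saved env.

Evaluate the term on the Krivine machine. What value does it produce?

Answer: 28

Derivation:
0. <T=((((λy. y) 0) + (7 + 7)) * ((λw. 2) (let w = 2 in 0))), E=∅, St=∅>
1. <T=(((λy. y) 0) + (7 + 7)), E=∅, St=[mulR]>
2. <T=((λy. y) 0), E=∅, St=[addR :: mulR]>
3. <T=(λy. y), E=∅, St=[thunk :: addR :: mulR]>
4. <T=y, E={y↦thunk(0, ∅)}, St=[addR :: mulR]>
5. <T=0, E=∅, St=[addR :: mulR]>
6. <T=(7 + 7), E=∅, St=[addL(0) :: mulR]>
7. <T=7, E=∅, St=[addR :: addL(0) :: mulR]>
8. <T=7, E=∅, St=[addL(7) :: addL(0) :: mulR]>
9. <T=((λw. 2) (let w = 2 in 0)), E=∅, St=[mulL(14)]>
10. <T=(λw. 2), E=∅, St=[thunk :: mulL(14)]>
11. <T=2, E={w↦thunk((let w = 2 in 0), ∅)}, St=[mulL(14)]>
→ final value 28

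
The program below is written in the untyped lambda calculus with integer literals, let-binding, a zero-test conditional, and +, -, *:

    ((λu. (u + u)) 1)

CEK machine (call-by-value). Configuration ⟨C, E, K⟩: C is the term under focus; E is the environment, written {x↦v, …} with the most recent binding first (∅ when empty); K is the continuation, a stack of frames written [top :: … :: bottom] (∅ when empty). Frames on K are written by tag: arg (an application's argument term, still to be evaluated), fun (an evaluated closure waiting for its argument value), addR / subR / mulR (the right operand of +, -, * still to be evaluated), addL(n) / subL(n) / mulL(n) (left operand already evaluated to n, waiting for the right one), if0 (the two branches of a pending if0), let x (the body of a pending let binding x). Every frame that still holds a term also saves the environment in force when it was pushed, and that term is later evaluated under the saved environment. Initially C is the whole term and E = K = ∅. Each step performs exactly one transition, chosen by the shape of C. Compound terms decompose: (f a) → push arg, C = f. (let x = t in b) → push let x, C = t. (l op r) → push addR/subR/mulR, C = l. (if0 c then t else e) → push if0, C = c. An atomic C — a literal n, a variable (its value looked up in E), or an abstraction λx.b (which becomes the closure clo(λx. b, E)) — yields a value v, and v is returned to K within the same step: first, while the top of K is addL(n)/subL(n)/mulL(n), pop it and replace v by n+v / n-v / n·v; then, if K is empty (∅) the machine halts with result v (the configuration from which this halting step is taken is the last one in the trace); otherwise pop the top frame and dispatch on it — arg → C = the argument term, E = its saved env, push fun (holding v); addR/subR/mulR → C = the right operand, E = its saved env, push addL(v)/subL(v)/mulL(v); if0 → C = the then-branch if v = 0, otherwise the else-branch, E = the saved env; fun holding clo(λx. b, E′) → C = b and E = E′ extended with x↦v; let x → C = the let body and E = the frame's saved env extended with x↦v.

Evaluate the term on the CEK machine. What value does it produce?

step 0: [C=((λu. (u + u)) 1) | E=∅ | K=∅]
step 1: [C=(λu. (u + u)) | E=∅ | K=[arg]]
step 2: [C=1 | E=∅ | K=[fun]]
step 3: [C=(u + u) | E={u↦1} | K=∅]
step 4: [C=u | E={u↦1} | K=[addR]]
step 5: [C=u | E={u↦1} | K=[addL(1)]]
→ final value 2

Answer: 2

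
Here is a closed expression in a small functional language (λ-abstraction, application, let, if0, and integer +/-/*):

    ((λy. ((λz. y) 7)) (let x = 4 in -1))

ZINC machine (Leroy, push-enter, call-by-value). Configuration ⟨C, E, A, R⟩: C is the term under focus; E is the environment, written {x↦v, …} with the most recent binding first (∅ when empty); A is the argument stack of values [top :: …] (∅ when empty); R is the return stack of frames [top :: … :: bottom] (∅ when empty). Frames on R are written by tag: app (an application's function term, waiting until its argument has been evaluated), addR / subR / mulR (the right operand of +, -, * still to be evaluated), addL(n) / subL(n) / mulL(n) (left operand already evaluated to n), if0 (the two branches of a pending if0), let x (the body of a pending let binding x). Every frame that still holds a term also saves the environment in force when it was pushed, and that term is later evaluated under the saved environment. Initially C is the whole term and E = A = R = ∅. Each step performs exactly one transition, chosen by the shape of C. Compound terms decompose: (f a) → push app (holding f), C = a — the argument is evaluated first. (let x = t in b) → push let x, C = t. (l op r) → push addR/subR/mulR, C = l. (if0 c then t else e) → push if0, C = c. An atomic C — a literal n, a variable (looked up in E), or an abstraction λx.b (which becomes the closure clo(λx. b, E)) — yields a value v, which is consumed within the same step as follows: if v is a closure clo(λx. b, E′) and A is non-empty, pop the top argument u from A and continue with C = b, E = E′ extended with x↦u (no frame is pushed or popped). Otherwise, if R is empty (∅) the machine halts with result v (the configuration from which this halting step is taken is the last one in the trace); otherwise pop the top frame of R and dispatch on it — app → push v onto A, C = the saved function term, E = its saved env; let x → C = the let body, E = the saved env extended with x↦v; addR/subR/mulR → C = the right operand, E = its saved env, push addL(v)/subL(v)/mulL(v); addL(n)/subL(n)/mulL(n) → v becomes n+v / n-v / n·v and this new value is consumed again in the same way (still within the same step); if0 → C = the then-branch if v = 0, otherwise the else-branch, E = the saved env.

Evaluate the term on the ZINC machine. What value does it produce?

Answer: -1

Execution trace:
[0] <C=((λy. ((λz. y) 7)) (let x = 4 in -1)), E=∅, A=∅, R=∅>
[1] <C=(let x = 4 in -1), E=∅, A=∅, R=[app]>
[2] <C=4, E=∅, A=∅, R=[let x :: app]>
[3] <C=-1, E={x↦4}, A=∅, R=[app]>
[4] <C=(λy. ((λz. y) 7)), E=∅, A=[-1], R=∅>
[5] <C=((λz. y) 7), E={y↦-1}, A=∅, R=∅>
[6] <C=7, E={y↦-1}, A=∅, R=[app]>
[7] <C=(λz. y), E={y↦-1}, A=[7], R=∅>
[8] <C=y, E={z↦7, y↦-1}, A=∅, R=∅>
→ final value -1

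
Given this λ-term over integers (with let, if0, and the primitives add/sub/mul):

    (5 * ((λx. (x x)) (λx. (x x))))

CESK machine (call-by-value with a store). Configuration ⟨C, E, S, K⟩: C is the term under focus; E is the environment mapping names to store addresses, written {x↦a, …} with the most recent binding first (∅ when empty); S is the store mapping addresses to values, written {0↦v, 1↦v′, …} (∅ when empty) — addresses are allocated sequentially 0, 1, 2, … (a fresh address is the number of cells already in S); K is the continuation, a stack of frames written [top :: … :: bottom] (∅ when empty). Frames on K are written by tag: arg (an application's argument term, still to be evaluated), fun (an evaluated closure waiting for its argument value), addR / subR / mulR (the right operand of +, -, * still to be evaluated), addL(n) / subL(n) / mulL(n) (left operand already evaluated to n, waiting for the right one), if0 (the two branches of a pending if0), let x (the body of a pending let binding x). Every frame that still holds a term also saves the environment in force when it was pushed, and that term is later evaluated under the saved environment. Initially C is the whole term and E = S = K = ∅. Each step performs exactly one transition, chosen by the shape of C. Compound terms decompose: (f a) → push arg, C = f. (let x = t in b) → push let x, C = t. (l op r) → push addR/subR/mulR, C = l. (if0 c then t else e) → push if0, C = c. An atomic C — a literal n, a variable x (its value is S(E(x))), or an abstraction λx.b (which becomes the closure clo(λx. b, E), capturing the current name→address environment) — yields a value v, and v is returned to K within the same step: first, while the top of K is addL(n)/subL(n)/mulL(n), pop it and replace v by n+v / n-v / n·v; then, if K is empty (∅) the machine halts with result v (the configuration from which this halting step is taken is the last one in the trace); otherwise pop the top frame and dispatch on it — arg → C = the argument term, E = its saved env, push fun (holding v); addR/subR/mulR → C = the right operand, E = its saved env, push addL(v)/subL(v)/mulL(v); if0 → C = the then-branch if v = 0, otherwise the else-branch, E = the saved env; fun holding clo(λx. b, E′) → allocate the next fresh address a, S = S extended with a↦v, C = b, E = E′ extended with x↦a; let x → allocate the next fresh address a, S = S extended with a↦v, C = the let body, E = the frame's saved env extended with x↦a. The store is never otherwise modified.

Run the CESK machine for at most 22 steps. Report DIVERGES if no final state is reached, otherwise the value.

Answer: DIVERGES (no final state within 22 steps)

Derivation:
0. ⟨C=(5 * ((λx. (x x)) (λx. (x x)))); E=∅; S=∅; K=∅⟩
1. ⟨C=5; E=∅; S=∅; K=[mulR]⟩
2. ⟨C=((λx. (x x)) (λx. (x x))); E=∅; S=∅; K=[mulL(5)]⟩
3. ⟨C=(λx. (x x)); E=∅; S=∅; K=[arg :: mulL(5)]⟩
4. ⟨C=(λx. (x x)); E=∅; S=∅; K=[fun :: mulL(5)]⟩
5. ⟨C=(x x); E={x↦0}; S={0↦clo(λx. (x x), ∅)}; K=[mulL(5)]⟩
6. ⟨C=x; E={x↦0}; S={0↦clo(λx. (x x), ∅)}; K=[arg :: mulL(5)]⟩
7. ⟨C=x; E={x↦0}; S={0↦clo(λx. (x x), ∅)}; K=[fun :: mulL(5)]⟩
8. ⟨C=(x x); E={x↦1}; S={0↦clo(λx. (x x), ∅), 1↦clo(λx. (x x), ∅)}; K=[mulL(5)]⟩
9. ⟨C=x; E={x↦1}; S={0↦clo(λx. (x x), ∅), 1↦clo(λx. (x x), ∅)}; K=[arg :: mulL(5)]⟩
10. ⟨C=x; E={x↦1}; S={0↦clo(λx. (x x), ∅), 1↦clo(λx. (x x), ∅)}; K=[fun :: mulL(5)]⟩
11. ⟨C=(x x); E={x↦2}; S={0↦clo(λx. (x x), ∅), 1↦clo(λx. (x x), ∅), 2↦clo(λx. (x x), ∅)}; K=[mulL(5)]⟩
12. ⟨C=x; E={x↦2}; S={0↦clo(λx. (x x), ∅), 1↦clo(λx. (x x), ∅), 2↦clo(λx. (x x), ∅)}; K=[arg :: mulL(5)]⟩
13. ⟨C=x; E={x↦2}; S={0↦clo(λx. (x x), ∅), 1↦clo(λx. (x x), ∅), 2↦clo(λx. (x x), ∅)}; K=[fun :: mulL(5)]⟩
14. ⟨C=(x x); E={x↦3}; S={0↦clo(λx. (x x), ∅), 1↦clo(λx. (x x), ∅), 2↦clo(λx. (x x), ∅), 3↦clo(λx. (x x), ∅)}; K=[mulL(5)]⟩
15. ⟨C=x; E={x↦3}; S={0↦clo(λx. (x x), ∅), 1↦clo(λx. (x x), ∅), 2↦clo(λx. (x x), ∅), 3↦clo(λx. (x x), ∅)}; K=[arg :: mulL(5)]⟩
16. ⟨C=x; E={x↦3}; S={0↦clo(λx. (x x), ∅), 1↦clo(λx. (x x), ∅), 2↦clo(λx. (x x), ∅), 3↦clo(λx. (x x), ∅)}; K=[fun :: mulL(5)]⟩
17. ⟨C=(x x); E={x↦4}; S={0↦clo(λx. (x x), ∅), 1↦clo(λx. (x x), ∅), 2↦clo(λx. (x x), ∅), 3↦clo(λx. (x x), ∅), 4↦clo(λx. (x x), ∅)}; K=[mulL(5)]⟩
18. ⟨C=x; E={x↦4}; S={0↦clo(λx. (x x), ∅), 1↦clo(λx. (x x), ∅), 2↦clo(λx. (x x), ∅), 3↦clo(λx. (x x), ∅), 4↦clo(λx. (x x), ∅)}; K=[arg :: mulL(5)]⟩
19. ⟨C=x; E={x↦4}; S={0↦clo(λx. (x x), ∅), 1↦clo(λx. (x x), ∅), 2↦clo(λx. (x x), ∅), 3↦clo(λx. (x x), ∅), 4↦clo(λx. (x x), ∅)}; K=[fun :: mulL(5)]⟩
20. ⟨C=(x x); E={x↦5}; S={0↦clo(λx. (x x), ∅), 1↦clo(λx. (x x), ∅), 2↦clo(λx. (x x), ∅), 3↦clo(λx. (x x), ∅), 4↦clo(λx. (x x), ∅), 5↦clo(λx. (x x), ∅)}; K=[mulL(5)]⟩
21. ⟨C=x; E={x↦5}; S={0↦clo(λx. (x x), ∅), 1↦clo(λx. (x x), ∅), 2↦clo(λx. (x x), ∅), 3↦clo(λx. (x x), ∅), 4↦clo(λx. (x x), ∅), 5↦clo(λx. (x x), ∅)}; K=[arg :: mulL(5)]⟩
22. ⟨C=x; E={x↦5}; S={0↦clo(λx. (x x), ∅), 1↦clo(λx. (x x), ∅), 2↦clo(λx. (x x), ∅), 3↦clo(λx. (x x), ∅), 4↦clo(λx. (x x), ∅), 5↦clo(λx. (x x), ∅)}; K=[fun :: mulL(5)]⟩
→ 22 transitions taken and the configuration is still not final: no result within 22 steps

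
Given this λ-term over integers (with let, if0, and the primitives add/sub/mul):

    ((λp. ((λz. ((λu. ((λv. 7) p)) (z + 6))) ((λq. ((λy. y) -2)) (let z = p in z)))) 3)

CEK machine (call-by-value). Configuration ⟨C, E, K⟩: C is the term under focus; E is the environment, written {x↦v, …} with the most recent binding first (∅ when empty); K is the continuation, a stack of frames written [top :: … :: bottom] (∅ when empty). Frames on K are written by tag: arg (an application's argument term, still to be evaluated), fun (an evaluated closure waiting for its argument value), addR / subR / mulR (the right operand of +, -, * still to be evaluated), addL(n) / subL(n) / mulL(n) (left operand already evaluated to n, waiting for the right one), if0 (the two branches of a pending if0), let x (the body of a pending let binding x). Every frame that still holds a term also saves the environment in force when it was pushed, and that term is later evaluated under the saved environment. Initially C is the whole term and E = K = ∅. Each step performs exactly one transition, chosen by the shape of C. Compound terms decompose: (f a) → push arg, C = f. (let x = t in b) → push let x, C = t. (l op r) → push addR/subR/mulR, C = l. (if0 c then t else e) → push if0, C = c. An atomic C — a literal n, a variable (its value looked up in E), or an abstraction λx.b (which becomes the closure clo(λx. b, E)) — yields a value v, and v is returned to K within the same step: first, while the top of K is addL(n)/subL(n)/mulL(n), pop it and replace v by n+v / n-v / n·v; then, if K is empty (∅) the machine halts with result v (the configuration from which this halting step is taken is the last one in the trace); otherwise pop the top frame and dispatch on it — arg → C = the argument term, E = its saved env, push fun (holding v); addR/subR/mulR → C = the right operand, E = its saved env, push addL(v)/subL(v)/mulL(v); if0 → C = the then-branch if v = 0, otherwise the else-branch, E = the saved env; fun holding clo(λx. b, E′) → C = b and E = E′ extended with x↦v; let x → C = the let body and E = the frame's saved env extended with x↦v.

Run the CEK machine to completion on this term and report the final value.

Answer: 7

Machine steps:
t=0: [C=((λp. ((λz. ((λu. ((λv. 7) p)) (z + 6))) ((λq. ((λy. y) -2)) (let z = p in z)))) 3) | E=∅ | K=∅]
t=1: [C=(λp. ((λz. ((λu. ((λv. 7) p)) (z + 6))) ((λq. ((λy. y) -2)) (let z = p in z)))) | E=∅ | K=[arg]]
t=2: [C=3 | E=∅ | K=[fun]]
t=3: [C=((λz. ((λu. ((λv. 7) p)) (z + 6))) ((λq. ((λy. y) -2)) (let z = p in z))) | E={p↦3} | K=∅]
t=4: [C=(λz. ((λu. ((λv. 7) p)) (z + 6))) | E={p↦3} | K=[arg]]
t=5: [C=((λq. ((λy. y) -2)) (let z = p in z)) | E={p↦3} | K=[fun]]
t=6: [C=(λq. ((λy. y) -2)) | E={p↦3} | K=[arg :: fun]]
t=7: [C=(let z = p in z) | E={p↦3} | K=[fun :: fun]]
t=8: [C=p | E={p↦3} | K=[let z :: fun :: fun]]
t=9: [C=z | E={z↦3, p↦3} | K=[fun :: fun]]
t=10: [C=((λy. y) -2) | E={q↦3, p↦3} | K=[fun]]
t=11: [C=(λy. y) | E={q↦3, p↦3} | K=[arg :: fun]]
t=12: [C=-2 | E={q↦3, p↦3} | K=[fun :: fun]]
t=13: [C=y | E={y↦-2, q↦3, p↦3} | K=[fun]]
t=14: [C=((λu. ((λv. 7) p)) (z + 6)) | E={z↦-2, p↦3} | K=∅]
t=15: [C=(λu. ((λv. 7) p)) | E={z↦-2, p↦3} | K=[arg]]
t=16: [C=(z + 6) | E={z↦-2, p↦3} | K=[fun]]
t=17: [C=z | E={z↦-2, p↦3} | K=[addR :: fun]]
t=18: [C=6 | E={z↦-2, p↦3} | K=[addL(-2) :: fun]]
t=19: [C=((λv. 7) p) | E={u↦4, z↦-2, p↦3} | K=∅]
t=20: [C=(λv. 7) | E={u↦4, z↦-2, p↦3} | K=[arg]]
t=21: [C=p | E={u↦4, z↦-2, p↦3} | K=[fun]]
t=22: [C=7 | E={v↦3, u↦4, z↦-2, p↦3} | K=∅]
→ final value 7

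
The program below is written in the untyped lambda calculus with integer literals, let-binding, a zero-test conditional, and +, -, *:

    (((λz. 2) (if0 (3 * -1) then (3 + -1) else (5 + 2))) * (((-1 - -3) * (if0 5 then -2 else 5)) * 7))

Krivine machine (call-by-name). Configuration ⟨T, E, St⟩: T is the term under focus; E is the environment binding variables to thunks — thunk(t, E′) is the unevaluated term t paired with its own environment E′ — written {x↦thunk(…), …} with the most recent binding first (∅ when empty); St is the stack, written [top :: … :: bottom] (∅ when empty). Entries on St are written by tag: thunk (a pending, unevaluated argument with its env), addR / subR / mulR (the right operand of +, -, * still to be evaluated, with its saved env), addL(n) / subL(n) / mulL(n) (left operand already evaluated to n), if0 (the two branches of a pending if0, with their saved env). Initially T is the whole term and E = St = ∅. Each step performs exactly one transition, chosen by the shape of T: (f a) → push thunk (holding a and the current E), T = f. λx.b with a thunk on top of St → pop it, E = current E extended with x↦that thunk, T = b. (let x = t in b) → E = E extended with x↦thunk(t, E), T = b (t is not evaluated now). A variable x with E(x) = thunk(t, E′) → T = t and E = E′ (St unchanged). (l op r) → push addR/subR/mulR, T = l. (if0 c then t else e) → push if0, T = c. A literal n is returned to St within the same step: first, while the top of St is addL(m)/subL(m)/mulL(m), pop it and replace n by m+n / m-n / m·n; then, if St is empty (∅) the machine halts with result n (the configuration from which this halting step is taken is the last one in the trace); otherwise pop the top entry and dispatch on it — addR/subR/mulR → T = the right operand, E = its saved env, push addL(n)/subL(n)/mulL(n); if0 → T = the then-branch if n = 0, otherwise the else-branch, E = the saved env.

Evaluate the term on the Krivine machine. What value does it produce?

t=0: ⟨T=(((λz. 2) (if0 (3 * -1) then (3 + -1) else (5 + 2))) * (((-1 - -3) * (if0 5 then -2 else 5)) * 7)); E=∅; St=∅⟩
t=1: ⟨T=((λz. 2) (if0 (3 * -1) then (3 + -1) else (5 + 2))); E=∅; St=[mulR]⟩
t=2: ⟨T=(λz. 2); E=∅; St=[thunk :: mulR]⟩
t=3: ⟨T=2; E={z↦thunk((if0 (3 * -1) then (3 + -1) else (5 + 2)), ∅)}; St=[mulR]⟩
t=4: ⟨T=(((-1 - -3) * (if0 5 then -2 else 5)) * 7); E=∅; St=[mulL(2)]⟩
t=5: ⟨T=((-1 - -3) * (if0 5 then -2 else 5)); E=∅; St=[mulR :: mulL(2)]⟩
t=6: ⟨T=(-1 - -3); E=∅; St=[mulR :: mulR :: mulL(2)]⟩
t=7: ⟨T=-1; E=∅; St=[subR :: mulR :: mulR :: mulL(2)]⟩
t=8: ⟨T=-3; E=∅; St=[subL(-1) :: mulR :: mulR :: mulL(2)]⟩
t=9: ⟨T=(if0 5 then -2 else 5); E=∅; St=[mulL(2) :: mulR :: mulL(2)]⟩
t=10: ⟨T=5; E=∅; St=[if0 :: mulL(2) :: mulR :: mulL(2)]⟩
t=11: ⟨T=5; E=∅; St=[mulL(2) :: mulR :: mulL(2)]⟩
t=12: ⟨T=7; E=∅; St=[mulL(10) :: mulL(2)]⟩
→ final value 140

Answer: 140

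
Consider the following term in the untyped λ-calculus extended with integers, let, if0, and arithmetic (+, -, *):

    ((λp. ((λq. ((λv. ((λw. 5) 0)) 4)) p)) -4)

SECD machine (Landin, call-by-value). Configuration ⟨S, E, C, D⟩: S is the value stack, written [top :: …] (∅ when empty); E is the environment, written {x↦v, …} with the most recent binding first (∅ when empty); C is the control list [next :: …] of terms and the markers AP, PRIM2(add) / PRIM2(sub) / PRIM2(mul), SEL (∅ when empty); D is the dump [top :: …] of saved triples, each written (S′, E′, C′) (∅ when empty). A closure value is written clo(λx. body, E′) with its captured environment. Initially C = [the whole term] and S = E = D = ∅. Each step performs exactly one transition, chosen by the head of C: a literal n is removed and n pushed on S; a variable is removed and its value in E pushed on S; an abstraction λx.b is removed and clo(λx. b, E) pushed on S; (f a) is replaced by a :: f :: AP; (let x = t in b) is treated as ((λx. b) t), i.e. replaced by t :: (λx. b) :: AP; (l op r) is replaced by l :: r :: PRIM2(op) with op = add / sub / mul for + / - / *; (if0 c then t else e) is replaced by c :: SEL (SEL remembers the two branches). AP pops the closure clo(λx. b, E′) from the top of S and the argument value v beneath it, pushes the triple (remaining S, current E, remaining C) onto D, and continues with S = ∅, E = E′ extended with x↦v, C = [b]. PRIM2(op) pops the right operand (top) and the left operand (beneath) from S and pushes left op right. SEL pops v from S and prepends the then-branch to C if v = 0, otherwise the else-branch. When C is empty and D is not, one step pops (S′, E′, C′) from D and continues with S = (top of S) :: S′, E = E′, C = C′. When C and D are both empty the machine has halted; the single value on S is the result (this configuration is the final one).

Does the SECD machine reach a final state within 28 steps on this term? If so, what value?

Answer: 5

Derivation:
0. <S=∅, E=∅, C=[((λp. ((λq. ((λv. ((λw. 5) 0)) 4)) p)) -4)], D=∅>
1. <S=∅, E=∅, C=[-4 :: (λp. ((λq. ((λv. ((λw. 5) 0)) 4)) p)) :: AP], D=∅>
2. <S=[-4], E=∅, C=[(λp. ((λq. ((λv. ((λw. 5) 0)) 4)) p)) :: AP], D=∅>
3. <S=[clo(λp. ((λq. ((λv. ((λw. 5) 0)) 4)) p), ∅) :: -4], E=∅, C=[AP], D=∅>
4. <S=∅, E={p↦-4}, C=[((λq. ((λv. ((λw. 5) 0)) 4)) p)], D=[(∅, ∅, ∅)]>
5. <S=∅, E={p↦-4}, C=[p :: (λq. ((λv. ((λw. 5) 0)) 4)) :: AP], D=[(∅, ∅, ∅)]>
6. <S=[-4], E={p↦-4}, C=[(λq. ((λv. ((λw. 5) 0)) 4)) :: AP], D=[(∅, ∅, ∅)]>
7. <S=[clo(λq. ((λv. ((λw. 5) 0)) 4), {p↦-4}) :: -4], E={p↦-4}, C=[AP], D=[(∅, ∅, ∅)]>
8. <S=∅, E={q↦-4, p↦-4}, C=[((λv. ((λw. 5) 0)) 4)], D=[(∅, {p↦-4}, ∅) :: (∅, ∅, ∅)]>
9. <S=∅, E={q↦-4, p↦-4}, C=[4 :: (λv. ((λw. 5) 0)) :: AP], D=[(∅, {p↦-4}, ∅) :: (∅, ∅, ∅)]>
10. <S=[4], E={q↦-4, p↦-4}, C=[(λv. ((λw. 5) 0)) :: AP], D=[(∅, {p↦-4}, ∅) :: (∅, ∅, ∅)]>
11. <S=[clo(λv. ((λw. 5) 0), {q↦-4, p↦-4}) :: 4], E={q↦-4, p↦-4}, C=[AP], D=[(∅, {p↦-4}, ∅) :: (∅, ∅, ∅)]>
12. <S=∅, E={v↦4, q↦-4, p↦-4}, C=[((λw. 5) 0)], D=[(∅, {q↦-4, p↦-4}, ∅) :: (∅, {p↦-4}, ∅) :: (∅, ∅, ∅)]>
13. <S=∅, E={v↦4, q↦-4, p↦-4}, C=[0 :: (λw. 5) :: AP], D=[(∅, {q↦-4, p↦-4}, ∅) :: (∅, {p↦-4}, ∅) :: (∅, ∅, ∅)]>
14. <S=[0], E={v↦4, q↦-4, p↦-4}, C=[(λw. 5) :: AP], D=[(∅, {q↦-4, p↦-4}, ∅) :: (∅, {p↦-4}, ∅) :: (∅, ∅, ∅)]>
15. <S=[clo(λw. 5, {v↦4, q↦-4, p↦-4}) :: 0], E={v↦4, q↦-4, p↦-4}, C=[AP], D=[(∅, {q↦-4, p↦-4}, ∅) :: (∅, {p↦-4}, ∅) :: (∅, ∅, ∅)]>
16. <S=∅, E={w↦0, v↦4, q↦-4, p↦-4}, C=[5], D=[(∅, {v↦4, q↦-4, p↦-4}, ∅) :: (∅, {q↦-4, p↦-4}, ∅) :: (∅, {p↦-4}, ∅) :: (∅, ∅, ∅)]>
17. <S=[5], E={w↦0, v↦4, q↦-4, p↦-4}, C=∅, D=[(∅, {v↦4, q↦-4, p↦-4}, ∅) :: (∅, {q↦-4, p↦-4}, ∅) :: (∅, {p↦-4}, ∅) :: (∅, ∅, ∅)]>
18. <S=[5], E={v↦4, q↦-4, p↦-4}, C=∅, D=[(∅, {q↦-4, p↦-4}, ∅) :: (∅, {p↦-4}, ∅) :: (∅, ∅, ∅)]>
19. <S=[5], E={q↦-4, p↦-4}, C=∅, D=[(∅, {p↦-4}, ∅) :: (∅, ∅, ∅)]>
20. <S=[5], E={p↦-4}, C=∅, D=[(∅, ∅, ∅)]>
21. <S=[5], E=∅, C=∅, D=∅>
→ final value 5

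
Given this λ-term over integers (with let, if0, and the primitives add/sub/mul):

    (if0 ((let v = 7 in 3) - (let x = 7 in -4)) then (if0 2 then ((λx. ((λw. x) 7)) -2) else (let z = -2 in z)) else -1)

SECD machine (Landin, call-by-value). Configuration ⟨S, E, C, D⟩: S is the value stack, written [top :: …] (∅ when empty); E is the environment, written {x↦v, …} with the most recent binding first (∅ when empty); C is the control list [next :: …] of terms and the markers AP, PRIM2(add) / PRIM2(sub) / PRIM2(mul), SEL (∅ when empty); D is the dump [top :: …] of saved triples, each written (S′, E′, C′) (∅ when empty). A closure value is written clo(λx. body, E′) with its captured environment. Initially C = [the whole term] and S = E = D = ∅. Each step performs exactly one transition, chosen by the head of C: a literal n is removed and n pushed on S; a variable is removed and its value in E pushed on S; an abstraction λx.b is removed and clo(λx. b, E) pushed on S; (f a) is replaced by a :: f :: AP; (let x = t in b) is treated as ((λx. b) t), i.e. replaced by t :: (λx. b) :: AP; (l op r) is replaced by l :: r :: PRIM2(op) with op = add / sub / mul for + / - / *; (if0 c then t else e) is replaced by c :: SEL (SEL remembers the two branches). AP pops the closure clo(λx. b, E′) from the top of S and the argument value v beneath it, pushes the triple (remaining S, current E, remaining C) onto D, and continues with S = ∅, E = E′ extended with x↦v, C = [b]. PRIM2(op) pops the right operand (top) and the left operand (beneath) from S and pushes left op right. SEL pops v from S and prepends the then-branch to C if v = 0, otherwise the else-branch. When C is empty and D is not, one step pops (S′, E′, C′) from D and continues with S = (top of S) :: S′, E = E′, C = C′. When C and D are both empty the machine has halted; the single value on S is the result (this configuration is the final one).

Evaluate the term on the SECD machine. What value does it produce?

Answer: -1

Machine steps:
t=0: ⟨S=∅; E=∅; C=[(if0 ((let v = 7 in 3) - (let x = 7 in -4)) then (if0 2 then ((λx. ((λw. x) 7)) -2) else (let z = -2 in z)) else -1)]; D=∅⟩
t=1: ⟨S=∅; E=∅; C=[((let v = 7 in 3) - (let x = 7 in -4)) :: SEL]; D=∅⟩
t=2: ⟨S=∅; E=∅; C=[(let v = 7 in 3) :: (let x = 7 in -4) :: PRIM2(sub) :: SEL]; D=∅⟩
t=3: ⟨S=∅; E=∅; C=[7 :: (λv. 3) :: AP :: (let x = 7 in -4) :: PRIM2(sub) :: SEL]; D=∅⟩
t=4: ⟨S=[7]; E=∅; C=[(λv. 3) :: AP :: (let x = 7 in -4) :: PRIM2(sub) :: SEL]; D=∅⟩
t=5: ⟨S=[clo(λv. 3, ∅) :: 7]; E=∅; C=[AP :: (let x = 7 in -4) :: PRIM2(sub) :: SEL]; D=∅⟩
t=6: ⟨S=∅; E={v↦7}; C=[3]; D=[(∅, ∅, [(let x = 7 in -4) :: PRIM2(sub) :: SEL])]⟩
t=7: ⟨S=[3]; E={v↦7}; C=∅; D=[(∅, ∅, [(let x = 7 in -4) :: PRIM2(sub) :: SEL])]⟩
t=8: ⟨S=[3]; E=∅; C=[(let x = 7 in -4) :: PRIM2(sub) :: SEL]; D=∅⟩
t=9: ⟨S=[3]; E=∅; C=[7 :: (λx. -4) :: AP :: PRIM2(sub) :: SEL]; D=∅⟩
t=10: ⟨S=[7 :: 3]; E=∅; C=[(λx. -4) :: AP :: PRIM2(sub) :: SEL]; D=∅⟩
t=11: ⟨S=[clo(λx. -4, ∅) :: 7 :: 3]; E=∅; C=[AP :: PRIM2(sub) :: SEL]; D=∅⟩
t=12: ⟨S=∅; E={x↦7}; C=[-4]; D=[([3], ∅, [PRIM2(sub) :: SEL])]⟩
t=13: ⟨S=[-4]; E={x↦7}; C=∅; D=[([3], ∅, [PRIM2(sub) :: SEL])]⟩
t=14: ⟨S=[-4 :: 3]; E=∅; C=[PRIM2(sub) :: SEL]; D=∅⟩
t=15: ⟨S=[7]; E=∅; C=[SEL]; D=∅⟩
t=16: ⟨S=∅; E=∅; C=[-1]; D=∅⟩
t=17: ⟨S=[-1]; E=∅; C=∅; D=∅⟩
→ final value -1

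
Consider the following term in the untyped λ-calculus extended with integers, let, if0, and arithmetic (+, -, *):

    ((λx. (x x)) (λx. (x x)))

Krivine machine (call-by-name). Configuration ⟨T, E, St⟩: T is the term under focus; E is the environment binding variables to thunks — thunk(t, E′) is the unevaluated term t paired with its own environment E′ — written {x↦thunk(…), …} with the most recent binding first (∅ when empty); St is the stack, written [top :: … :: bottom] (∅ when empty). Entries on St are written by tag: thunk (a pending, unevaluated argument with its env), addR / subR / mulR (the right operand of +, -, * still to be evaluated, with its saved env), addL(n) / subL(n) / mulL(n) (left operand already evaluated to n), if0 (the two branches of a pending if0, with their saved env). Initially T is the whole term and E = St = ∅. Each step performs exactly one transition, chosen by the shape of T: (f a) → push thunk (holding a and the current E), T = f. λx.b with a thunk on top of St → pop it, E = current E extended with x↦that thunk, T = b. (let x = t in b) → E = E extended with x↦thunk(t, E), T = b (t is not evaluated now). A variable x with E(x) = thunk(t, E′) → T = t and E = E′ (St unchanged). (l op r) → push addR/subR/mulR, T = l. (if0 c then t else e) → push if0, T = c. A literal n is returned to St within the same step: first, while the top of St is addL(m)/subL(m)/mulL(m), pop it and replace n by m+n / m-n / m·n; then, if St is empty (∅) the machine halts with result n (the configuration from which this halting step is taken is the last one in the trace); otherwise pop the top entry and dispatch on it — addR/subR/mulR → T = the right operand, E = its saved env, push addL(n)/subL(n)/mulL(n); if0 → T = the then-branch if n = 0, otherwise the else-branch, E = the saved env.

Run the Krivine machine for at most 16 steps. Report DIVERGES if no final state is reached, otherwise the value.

Answer: DIVERGES (no final state within 16 steps)

Machine steps:
step 0: <T=((λx. (x x)) (λx. (x x))), E=∅, St=∅>
step 1: <T=(λx. (x x)), E=∅, St=[thunk]>
step 2: <T=(x x), E={x↦thunk((λx. (x x)), ∅)}, St=∅>
step 3: <T=x, E={x↦thunk((λx. (x x)), ∅)}, St=[thunk]>
step 4: <T=(λx. (x x)), E=∅, St=[thunk]>
step 5: <T=(x x), E={x↦thunk(x, {x↦thunk((λx. (x x)), ∅)})}, St=∅>
step 6: <T=x, E={x↦thunk(x, {x↦thunk((λx. (x x)), ∅)})}, St=[thunk]>
step 7: <T=x, E={x↦thunk((λx. (x x)), ∅)}, St=[thunk]>
step 8: <T=(λx. (x x)), E=∅, St=[thunk]>
step 9: <T=(x x), E={x↦thunk(x, {x↦thunk(x, {x↦thunk((λx. (x x)), ∅)})})}, St=∅>
step 10: <T=x, E={x↦thunk(x, {x↦thunk(x, {x↦thunk((λx. (x x)), ∅)})})}, St=[thunk]>
step 11: <T=x, E={x↦thunk(x, {x↦thunk((λx. (x x)), ∅)})}, St=[thunk]>
step 12: <T=x, E={x↦thunk((λx. (x x)), ∅)}, St=[thunk]>
step 13: <T=(λx. (x x)), E=∅, St=[thunk]>
step 14: <T=(x x), E={x↦thunk(x, {x↦thunk(x, {x↦thunk(x, {x↦thunk((λx. (x x)), ∅)})})})}, St=∅>
step 15: <T=x, E={x↦thunk(x, {x↦thunk(x, {x↦thunk(x, {x↦thunk((λx. (x x)), ∅)})})})}, St=[thunk]>
step 16: <T=x, E={x↦thunk(x, {x↦thunk(x, {x↦thunk((λx. (x x)), ∅)})})}, St=[thunk]>
→ 16 transitions taken and the configuration is still not final: no result within 16 steps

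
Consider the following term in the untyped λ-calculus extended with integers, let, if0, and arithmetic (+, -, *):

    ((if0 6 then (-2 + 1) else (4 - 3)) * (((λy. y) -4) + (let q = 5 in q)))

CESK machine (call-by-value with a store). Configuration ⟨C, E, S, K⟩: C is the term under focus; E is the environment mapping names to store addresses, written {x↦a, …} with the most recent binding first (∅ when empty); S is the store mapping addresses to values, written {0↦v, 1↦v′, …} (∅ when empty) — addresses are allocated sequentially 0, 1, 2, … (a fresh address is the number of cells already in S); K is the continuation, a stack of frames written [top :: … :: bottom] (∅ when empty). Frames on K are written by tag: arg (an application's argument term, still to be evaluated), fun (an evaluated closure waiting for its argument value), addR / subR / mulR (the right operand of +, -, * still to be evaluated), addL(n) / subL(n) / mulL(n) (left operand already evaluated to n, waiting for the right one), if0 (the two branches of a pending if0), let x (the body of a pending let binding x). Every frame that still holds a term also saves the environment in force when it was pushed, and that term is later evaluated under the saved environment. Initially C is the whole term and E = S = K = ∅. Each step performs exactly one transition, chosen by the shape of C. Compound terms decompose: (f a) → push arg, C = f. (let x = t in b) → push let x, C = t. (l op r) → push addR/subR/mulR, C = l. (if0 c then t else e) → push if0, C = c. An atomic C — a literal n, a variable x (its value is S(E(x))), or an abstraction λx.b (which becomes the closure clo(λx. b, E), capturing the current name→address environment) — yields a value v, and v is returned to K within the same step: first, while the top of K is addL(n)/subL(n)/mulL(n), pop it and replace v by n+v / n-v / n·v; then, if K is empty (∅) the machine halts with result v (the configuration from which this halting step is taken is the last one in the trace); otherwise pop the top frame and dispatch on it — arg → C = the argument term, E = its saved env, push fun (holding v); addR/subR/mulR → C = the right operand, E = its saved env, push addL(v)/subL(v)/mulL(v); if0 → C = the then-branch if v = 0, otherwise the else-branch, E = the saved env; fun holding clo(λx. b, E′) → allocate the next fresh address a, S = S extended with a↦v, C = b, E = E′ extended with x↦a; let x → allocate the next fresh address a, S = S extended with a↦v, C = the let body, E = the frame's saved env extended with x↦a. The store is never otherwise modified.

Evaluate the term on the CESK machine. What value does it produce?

Answer: 1

Machine steps:
[0] [C=((if0 6 then (-2 + 1) else (4 - 3)) * (((λy. y) -4) + (let q = 5 in q))) | E=∅ | S=∅ | K=∅]
[1] [C=(if0 6 then (-2 + 1) else (4 - 3)) | E=∅ | S=∅ | K=[mulR]]
[2] [C=6 | E=∅ | S=∅ | K=[if0 :: mulR]]
[3] [C=(4 - 3) | E=∅ | S=∅ | K=[mulR]]
[4] [C=4 | E=∅ | S=∅ | K=[subR :: mulR]]
[5] [C=3 | E=∅ | S=∅ | K=[subL(4) :: mulR]]
[6] [C=(((λy. y) -4) + (let q = 5 in q)) | E=∅ | S=∅ | K=[mulL(1)]]
[7] [C=((λy. y) -4) | E=∅ | S=∅ | K=[addR :: mulL(1)]]
[8] [C=(λy. y) | E=∅ | S=∅ | K=[arg :: addR :: mulL(1)]]
[9] [C=-4 | E=∅ | S=∅ | K=[fun :: addR :: mulL(1)]]
[10] [C=y | E={y↦0} | S={0↦-4} | K=[addR :: mulL(1)]]
[11] [C=(let q = 5 in q) | E=∅ | S={0↦-4} | K=[addL(-4) :: mulL(1)]]
[12] [C=5 | E=∅ | S={0↦-4} | K=[let q :: addL(-4) :: mulL(1)]]
[13] [C=q | E={q↦1} | S={0↦-4, 1↦5} | K=[addL(-4) :: mulL(1)]]
→ final value 1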